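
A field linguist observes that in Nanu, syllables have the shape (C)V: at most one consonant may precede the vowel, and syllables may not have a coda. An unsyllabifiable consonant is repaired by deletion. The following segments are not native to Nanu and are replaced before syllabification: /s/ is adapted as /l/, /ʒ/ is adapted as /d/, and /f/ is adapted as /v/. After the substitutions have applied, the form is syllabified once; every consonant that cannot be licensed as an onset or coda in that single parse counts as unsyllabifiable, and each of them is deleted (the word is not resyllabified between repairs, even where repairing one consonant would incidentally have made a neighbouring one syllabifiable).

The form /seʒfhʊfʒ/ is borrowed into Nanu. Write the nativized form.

lehʊ

Substitution: /s/ → /l/, /ʒ/ → /d/, /f/ → /v/, giving /ledvhʊvd/.
Under (C)V, the unsyllabifiable consonants are /d/, /v/, /v/, /d/ (no codas are permitted; onsets are limited to one consonant).
Each unlicensed consonant is deleted: /d/, /v/, /v/, /d/.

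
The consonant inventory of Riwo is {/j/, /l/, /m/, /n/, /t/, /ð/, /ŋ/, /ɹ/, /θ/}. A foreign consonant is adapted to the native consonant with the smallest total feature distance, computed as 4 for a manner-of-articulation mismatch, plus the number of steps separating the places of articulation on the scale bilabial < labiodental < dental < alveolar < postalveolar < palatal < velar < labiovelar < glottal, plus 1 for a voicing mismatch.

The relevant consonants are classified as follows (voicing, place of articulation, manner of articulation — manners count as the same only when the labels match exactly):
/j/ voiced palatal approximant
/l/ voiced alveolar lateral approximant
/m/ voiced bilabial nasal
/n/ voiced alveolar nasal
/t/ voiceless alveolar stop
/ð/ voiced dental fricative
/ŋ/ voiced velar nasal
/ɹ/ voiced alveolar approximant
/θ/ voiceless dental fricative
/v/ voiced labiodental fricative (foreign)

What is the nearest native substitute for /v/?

ð

/ð/ is closest: same manner (fricative), place distance 1 (labiodental→dental), same voicing; total 1. Next closest is /θ/ at distance 2.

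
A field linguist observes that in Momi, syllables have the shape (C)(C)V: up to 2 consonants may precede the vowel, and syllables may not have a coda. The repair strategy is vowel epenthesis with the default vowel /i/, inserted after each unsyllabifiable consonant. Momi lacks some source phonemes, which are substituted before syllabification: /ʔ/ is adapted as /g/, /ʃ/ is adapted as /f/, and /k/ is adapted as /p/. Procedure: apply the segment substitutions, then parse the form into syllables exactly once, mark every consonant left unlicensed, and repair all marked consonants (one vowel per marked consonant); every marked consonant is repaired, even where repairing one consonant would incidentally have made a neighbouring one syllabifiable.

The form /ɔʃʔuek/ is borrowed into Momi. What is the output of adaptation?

Substitution: /ʃ/ → /f/, /ʔ/ → /g/, /k/ → /p/, giving /ɔfguep/.
The consonants /p/ cannot be parsed into a legal (C)(C)V syllable (no codas are permitted; onsets may contain at most 2 consonants).
Each unlicensed consonant becomes the onset of a new syllable: /p/ → /pi/.

ɔfguepi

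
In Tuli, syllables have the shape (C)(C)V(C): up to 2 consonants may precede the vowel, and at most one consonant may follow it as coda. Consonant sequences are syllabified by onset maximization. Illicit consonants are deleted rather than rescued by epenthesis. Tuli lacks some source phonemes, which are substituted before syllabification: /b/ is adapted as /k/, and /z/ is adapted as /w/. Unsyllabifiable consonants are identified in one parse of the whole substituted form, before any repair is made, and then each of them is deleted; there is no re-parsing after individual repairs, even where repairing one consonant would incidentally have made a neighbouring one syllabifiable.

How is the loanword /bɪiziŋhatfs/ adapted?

Substitution: /b/ → /k/, /z/ → /w/, giving /kɪiwiŋhatfs/.
The consonants /f/, /s/ cannot be parsed into a legal (C)(C)V(C) syllable (at most one coda consonant is licensed; onsets may contain at most 2 consonants).
Deletion applies to /f/, /s/.

kɪiwiŋhat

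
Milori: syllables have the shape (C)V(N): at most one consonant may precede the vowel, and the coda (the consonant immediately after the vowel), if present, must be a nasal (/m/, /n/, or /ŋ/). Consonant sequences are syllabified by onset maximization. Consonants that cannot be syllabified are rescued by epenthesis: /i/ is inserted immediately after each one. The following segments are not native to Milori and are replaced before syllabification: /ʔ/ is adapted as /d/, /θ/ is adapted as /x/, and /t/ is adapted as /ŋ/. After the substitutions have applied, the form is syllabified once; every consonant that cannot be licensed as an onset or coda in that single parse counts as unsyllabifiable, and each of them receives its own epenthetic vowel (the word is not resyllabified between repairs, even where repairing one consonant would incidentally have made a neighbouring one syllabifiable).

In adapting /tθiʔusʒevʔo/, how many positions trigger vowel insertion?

3

After substitution the input is /ŋxidusʒevdo/.
The unsyllabifiable consonants are /ŋ/, /s/, /v/; each receives one epenthetic vowel.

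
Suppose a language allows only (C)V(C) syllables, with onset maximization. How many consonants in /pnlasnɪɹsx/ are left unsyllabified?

4

The consonants /p/, /n/, /s/, /x/ cannot be parsed into a legal (C)V(C) syllable (at most one coda consonant is licensed; onsets are limited to one consonant).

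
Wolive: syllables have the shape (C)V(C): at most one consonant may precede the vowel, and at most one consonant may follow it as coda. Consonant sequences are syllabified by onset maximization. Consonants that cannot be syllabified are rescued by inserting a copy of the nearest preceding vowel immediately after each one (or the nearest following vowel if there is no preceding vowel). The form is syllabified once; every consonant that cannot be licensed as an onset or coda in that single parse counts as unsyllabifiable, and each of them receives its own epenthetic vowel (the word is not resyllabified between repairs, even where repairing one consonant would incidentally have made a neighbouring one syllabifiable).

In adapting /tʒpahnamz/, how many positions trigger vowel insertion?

The unsyllabifiable consonants are /t/, /ʒ/, /z/; each receives one epenthetic vowel.

3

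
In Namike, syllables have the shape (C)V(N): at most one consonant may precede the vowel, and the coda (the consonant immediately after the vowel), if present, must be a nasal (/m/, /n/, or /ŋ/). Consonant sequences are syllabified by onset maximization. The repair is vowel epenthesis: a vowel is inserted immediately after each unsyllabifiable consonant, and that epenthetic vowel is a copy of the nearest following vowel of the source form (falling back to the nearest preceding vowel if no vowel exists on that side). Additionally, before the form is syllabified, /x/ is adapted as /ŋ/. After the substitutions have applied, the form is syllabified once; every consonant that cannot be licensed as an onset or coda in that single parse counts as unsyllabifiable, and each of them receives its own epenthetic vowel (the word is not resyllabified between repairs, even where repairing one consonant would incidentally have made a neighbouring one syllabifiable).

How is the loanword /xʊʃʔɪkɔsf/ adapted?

ŋʊʃɪʔɪkɔsɔfɔ

Substitution: /x/ → /ŋ/, giving /ŋʊʃʔɪkɔsf/.
Syllabifying with onset maximization leaves /ʃ/, /s/, /f/ stranded (only a nasal (/m/, /n/, or /ŋ/) is licensed in coda position; onsets are limited to one consonant).
Each unlicensed consonant becomes the onset of a new syllable: /ʃ/ → /ʃɪ/, /s/ → /sɔ/, /f/ → /fɔ/.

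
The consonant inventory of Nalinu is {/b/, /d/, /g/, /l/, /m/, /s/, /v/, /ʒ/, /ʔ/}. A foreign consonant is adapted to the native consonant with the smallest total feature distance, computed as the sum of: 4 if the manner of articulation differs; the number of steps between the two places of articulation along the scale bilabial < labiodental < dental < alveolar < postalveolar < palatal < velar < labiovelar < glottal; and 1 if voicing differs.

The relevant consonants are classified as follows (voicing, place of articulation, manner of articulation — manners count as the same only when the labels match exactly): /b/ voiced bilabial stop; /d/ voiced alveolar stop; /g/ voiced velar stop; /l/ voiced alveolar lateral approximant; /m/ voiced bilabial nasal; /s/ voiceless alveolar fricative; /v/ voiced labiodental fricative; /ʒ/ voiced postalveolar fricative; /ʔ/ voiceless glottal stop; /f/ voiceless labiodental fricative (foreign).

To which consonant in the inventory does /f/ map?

v

/v/ is closest: same manner (fricative), place distance 0 (labiodental→labiodental), voicing differs (+1); total 1. Next closest is /s/ at distance 2.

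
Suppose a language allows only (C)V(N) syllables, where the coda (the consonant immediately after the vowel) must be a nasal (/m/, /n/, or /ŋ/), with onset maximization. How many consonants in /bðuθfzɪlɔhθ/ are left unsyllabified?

5

Under (C)V(N), the unsyllabifiable consonants are /b/, /θ/, /f/, /h/, /θ/ (only a nasal (/m/, /n/, or /ŋ/) is licensed in coda position; onsets are limited to one consonant).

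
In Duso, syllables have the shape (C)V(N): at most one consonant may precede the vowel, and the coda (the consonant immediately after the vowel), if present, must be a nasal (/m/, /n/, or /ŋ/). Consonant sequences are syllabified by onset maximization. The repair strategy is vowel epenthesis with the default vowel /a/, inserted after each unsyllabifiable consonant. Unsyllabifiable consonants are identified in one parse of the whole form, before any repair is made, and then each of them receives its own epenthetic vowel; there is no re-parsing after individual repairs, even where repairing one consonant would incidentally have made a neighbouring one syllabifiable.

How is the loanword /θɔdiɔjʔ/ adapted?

The consonants /j/, /ʔ/ cannot be parsed into a legal (C)V(N) syllable (only a nasal (/m/, /n/, or /ŋ/) is licensed in coda position; onsets are limited to one consonant).
Each unlicensed consonant becomes the onset of a new syllable: /j/ → /ja/, /ʔ/ → /ʔa/.

θɔdiɔjaʔa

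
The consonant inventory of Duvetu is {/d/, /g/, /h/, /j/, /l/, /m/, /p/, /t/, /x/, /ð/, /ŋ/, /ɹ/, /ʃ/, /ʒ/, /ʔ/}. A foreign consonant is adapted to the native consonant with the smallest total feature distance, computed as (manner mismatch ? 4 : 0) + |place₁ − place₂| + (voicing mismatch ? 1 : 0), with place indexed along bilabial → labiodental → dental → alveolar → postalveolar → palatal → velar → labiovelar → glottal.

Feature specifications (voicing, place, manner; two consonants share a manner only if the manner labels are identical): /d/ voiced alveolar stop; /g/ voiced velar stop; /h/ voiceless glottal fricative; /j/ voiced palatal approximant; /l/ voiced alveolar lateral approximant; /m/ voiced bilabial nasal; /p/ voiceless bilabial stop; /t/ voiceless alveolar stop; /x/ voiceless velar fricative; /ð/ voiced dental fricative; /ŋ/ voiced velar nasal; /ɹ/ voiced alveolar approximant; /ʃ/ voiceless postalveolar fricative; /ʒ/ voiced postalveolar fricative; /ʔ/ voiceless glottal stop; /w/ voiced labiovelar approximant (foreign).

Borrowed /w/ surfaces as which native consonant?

j

/j/ is closest: same manner (approximant), place distance 2 (labiovelar→palatal), same voicing; total 2. Next closest is /ɹ/ at distance 4.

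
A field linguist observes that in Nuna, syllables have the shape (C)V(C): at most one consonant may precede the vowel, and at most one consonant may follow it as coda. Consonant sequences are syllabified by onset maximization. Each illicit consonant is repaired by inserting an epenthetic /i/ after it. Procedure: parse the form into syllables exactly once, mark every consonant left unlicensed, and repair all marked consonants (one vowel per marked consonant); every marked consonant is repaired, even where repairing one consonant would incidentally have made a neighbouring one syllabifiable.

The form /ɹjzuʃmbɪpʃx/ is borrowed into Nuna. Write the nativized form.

ɹijizuʃmibɪpʃixi

Under (C)V(C), the unsyllabifiable consonants are /ɹ/, /j/, /m/, /ʃ/, /x/ (at most one coda consonant is licensed; onsets are limited to one consonant).
Inserting the epenthetic vowel yields /ɹ/ → /ɹi/, /j/ → /ji/, /m/ → /mi/, /ʃ/ → /ʃi/, /x/ → /xi/.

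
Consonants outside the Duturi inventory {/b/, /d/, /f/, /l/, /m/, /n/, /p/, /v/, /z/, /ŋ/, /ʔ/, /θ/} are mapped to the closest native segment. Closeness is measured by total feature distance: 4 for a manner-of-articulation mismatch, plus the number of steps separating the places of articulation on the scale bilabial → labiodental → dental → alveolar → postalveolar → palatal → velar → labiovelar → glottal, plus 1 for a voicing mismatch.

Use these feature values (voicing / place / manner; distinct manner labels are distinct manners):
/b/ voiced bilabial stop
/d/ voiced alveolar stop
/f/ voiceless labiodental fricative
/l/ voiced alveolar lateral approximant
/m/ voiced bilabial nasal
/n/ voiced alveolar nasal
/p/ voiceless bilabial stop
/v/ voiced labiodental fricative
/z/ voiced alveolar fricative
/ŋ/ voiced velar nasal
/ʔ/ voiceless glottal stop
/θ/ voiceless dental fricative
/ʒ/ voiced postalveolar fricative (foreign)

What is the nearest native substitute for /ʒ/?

z

/z/ is closest: same manner (fricative), place distance 1 (postalveolar→alveolar), same voicing; total 1. Next closest is /v/ at distance 3.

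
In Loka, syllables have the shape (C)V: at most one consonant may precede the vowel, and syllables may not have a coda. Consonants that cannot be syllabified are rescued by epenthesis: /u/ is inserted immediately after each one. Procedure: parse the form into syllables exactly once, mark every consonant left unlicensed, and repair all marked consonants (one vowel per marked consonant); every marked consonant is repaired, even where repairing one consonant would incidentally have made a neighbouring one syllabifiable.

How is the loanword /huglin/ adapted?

The consonants /g/, /n/ cannot be parsed into a legal (C)V syllable (no codas are permitted; onsets are limited to one consonant).
Epenthesis after each stranded consonant: /g/ → /gu/, /n/ → /nu/.

hugulinu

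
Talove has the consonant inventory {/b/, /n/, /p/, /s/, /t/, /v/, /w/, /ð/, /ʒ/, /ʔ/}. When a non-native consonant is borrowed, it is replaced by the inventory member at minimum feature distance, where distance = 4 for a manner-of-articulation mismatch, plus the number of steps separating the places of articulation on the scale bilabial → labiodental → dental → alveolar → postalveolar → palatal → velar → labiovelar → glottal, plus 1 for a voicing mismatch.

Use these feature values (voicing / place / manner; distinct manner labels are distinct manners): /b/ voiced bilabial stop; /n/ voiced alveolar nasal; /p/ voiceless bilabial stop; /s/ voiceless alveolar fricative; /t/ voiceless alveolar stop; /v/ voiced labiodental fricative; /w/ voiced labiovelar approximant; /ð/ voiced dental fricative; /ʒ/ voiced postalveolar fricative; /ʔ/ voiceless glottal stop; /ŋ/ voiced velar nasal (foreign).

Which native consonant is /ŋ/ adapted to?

/n/ is closest: same manner (nasal), place distance 3 (velar→alveolar), same voicing; total 3. Next closest is /w/ at distance 5.

n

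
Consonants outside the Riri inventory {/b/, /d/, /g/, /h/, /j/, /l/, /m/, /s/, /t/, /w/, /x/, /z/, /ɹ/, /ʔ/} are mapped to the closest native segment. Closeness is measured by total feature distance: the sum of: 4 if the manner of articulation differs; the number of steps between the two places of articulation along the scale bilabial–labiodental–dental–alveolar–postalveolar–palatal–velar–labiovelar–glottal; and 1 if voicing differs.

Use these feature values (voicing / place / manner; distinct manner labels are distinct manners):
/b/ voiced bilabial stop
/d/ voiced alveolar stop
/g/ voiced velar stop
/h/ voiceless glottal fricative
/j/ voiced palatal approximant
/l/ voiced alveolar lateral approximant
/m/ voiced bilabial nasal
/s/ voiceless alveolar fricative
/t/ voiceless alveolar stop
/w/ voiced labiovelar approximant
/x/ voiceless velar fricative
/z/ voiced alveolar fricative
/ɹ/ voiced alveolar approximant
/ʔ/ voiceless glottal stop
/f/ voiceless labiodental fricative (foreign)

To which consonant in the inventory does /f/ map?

/s/ is closest: same manner (fricative), place distance 2 (labiodental→alveolar), same voicing; total 2. Next closest is /z/ at distance 3.

s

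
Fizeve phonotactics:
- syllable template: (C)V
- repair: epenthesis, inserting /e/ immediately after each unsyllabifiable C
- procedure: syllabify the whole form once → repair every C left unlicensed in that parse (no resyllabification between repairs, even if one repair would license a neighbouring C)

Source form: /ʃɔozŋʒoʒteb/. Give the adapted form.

ʃɔozeŋeʒoʒetebe

Under (C)V, the unsyllabifiable consonants are /z/, /ŋ/, /ʒ/, /b/ (no codas are permitted; onsets are limited to one consonant).
Each unlicensed consonant becomes the onset of a new syllable: /z/ → /ze/, /ŋ/ → /ŋe/, /ʒ/ → /ʒe/, /b/ → /be/.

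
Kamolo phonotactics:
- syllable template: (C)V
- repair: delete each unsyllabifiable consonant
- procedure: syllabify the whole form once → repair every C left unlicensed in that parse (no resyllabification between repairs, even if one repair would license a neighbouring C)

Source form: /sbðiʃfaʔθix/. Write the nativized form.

ðifaθi

Under (C)V, the unsyllabifiable consonants are /s/, /b/, /ʃ/, /ʔ/, /x/ (no codas are permitted; onsets are limited to one consonant).
Deleting the stranded consonants removes /s/, /b/, /ʃ/, /ʔ/, /x/.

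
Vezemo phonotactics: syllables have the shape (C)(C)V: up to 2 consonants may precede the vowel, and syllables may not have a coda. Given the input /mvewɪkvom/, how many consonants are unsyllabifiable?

1

Under (C)(C)V, the unsyllabifiable consonants are /m/ (no codas are permitted; onsets may contain at most 2 consonants).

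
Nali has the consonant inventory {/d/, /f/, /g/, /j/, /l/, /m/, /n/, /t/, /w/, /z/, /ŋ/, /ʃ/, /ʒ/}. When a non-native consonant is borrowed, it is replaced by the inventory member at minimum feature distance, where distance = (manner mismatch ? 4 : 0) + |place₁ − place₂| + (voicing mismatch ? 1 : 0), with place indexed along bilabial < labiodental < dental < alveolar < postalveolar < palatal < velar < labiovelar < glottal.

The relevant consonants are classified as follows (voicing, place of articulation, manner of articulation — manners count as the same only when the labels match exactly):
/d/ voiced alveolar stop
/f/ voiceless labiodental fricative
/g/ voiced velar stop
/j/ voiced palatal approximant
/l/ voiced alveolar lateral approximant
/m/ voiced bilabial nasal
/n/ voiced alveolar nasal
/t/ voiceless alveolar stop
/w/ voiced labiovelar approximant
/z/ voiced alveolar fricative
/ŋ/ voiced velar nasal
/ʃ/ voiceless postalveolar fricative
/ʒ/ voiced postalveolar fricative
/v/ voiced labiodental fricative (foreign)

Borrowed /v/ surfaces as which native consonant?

/f/ is closest: same manner (fricative), place distance 0 (labiodental→labiodental), voicing differs (+1); total 1. Next closest is /z/ at distance 2.

f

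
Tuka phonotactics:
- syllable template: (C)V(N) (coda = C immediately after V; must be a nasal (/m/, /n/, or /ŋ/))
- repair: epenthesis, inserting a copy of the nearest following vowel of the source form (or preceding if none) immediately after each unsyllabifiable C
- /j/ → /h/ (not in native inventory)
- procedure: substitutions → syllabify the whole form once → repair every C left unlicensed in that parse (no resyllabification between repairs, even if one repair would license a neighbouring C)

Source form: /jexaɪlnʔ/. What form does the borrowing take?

Substitution: /j/ → /h/, giving /hexaɪlnʔ/.
Under (C)V(N), the unsyllabifiable consonants are /l/, /n/, /ʔ/ (only a nasal (/m/, /n/, or /ŋ/) is licensed in coda position; onsets are limited to one consonant).
Epenthesis after each stranded consonant: /l/ → /lɪ/, /n/ → /nɪ/, /ʔ/ → /ʔɪ/.

hexaɪlɪnɪʔɪ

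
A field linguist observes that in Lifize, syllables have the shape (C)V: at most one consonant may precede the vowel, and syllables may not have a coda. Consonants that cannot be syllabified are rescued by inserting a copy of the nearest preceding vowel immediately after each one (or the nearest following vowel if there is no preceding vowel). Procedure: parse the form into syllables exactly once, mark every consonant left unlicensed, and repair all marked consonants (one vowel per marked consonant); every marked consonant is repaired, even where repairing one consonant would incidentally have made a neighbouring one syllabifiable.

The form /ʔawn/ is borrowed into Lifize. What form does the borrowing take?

ʔawana

Syllabifying with onset maximization leaves /w/, /n/ stranded (no codas are permitted; onsets are limited to one consonant).
Inserting the epenthetic vowel yields /w/ → /wa/, /n/ → /na/.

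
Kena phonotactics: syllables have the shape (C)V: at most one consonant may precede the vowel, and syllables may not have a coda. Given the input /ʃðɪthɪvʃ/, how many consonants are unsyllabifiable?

The consonants /ʃ/, /t/, /v/, /ʃ/ cannot be parsed into a legal (C)V syllable (no codas are permitted; onsets are limited to one consonant).

4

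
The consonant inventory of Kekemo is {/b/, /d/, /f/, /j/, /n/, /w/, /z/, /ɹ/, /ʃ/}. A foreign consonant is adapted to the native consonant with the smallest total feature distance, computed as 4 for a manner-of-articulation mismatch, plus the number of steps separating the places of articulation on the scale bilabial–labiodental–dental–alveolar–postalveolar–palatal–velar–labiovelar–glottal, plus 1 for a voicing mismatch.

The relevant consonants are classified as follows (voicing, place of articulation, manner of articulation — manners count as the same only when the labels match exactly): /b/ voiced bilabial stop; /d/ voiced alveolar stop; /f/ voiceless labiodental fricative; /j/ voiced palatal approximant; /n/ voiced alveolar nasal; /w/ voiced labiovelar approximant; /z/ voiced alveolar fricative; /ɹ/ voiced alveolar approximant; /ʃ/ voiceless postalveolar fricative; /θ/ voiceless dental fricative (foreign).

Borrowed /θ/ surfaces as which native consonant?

/f/ is closest: same manner (fricative), place distance 1 (dental→labiodental), same voicing; total 1. Next closest is /z/ at distance 2.

f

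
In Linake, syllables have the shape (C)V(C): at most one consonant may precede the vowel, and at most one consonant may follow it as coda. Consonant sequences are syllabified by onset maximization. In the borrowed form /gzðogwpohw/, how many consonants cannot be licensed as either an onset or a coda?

Syllabifying with onset maximization leaves /g/, /z/, /w/, /w/ stranded (at most one coda consonant is licensed; onsets are limited to one consonant).

4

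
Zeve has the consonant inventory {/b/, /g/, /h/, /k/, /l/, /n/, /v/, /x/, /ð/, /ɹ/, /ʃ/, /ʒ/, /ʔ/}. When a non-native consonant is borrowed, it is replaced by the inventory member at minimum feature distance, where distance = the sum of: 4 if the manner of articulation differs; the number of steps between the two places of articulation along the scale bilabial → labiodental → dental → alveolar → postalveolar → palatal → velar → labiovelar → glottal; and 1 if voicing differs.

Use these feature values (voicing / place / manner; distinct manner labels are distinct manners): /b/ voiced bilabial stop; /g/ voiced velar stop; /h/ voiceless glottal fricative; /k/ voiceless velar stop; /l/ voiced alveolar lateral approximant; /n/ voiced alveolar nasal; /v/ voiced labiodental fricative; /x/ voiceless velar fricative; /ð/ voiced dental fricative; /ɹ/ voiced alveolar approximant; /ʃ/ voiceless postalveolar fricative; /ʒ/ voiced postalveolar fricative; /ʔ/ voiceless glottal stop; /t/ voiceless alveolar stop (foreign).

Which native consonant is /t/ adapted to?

/k/ is closest: same manner (stop), place distance 3 (alveolar→velar), same voicing; total 3. Next closest is /b/ at distance 4.

k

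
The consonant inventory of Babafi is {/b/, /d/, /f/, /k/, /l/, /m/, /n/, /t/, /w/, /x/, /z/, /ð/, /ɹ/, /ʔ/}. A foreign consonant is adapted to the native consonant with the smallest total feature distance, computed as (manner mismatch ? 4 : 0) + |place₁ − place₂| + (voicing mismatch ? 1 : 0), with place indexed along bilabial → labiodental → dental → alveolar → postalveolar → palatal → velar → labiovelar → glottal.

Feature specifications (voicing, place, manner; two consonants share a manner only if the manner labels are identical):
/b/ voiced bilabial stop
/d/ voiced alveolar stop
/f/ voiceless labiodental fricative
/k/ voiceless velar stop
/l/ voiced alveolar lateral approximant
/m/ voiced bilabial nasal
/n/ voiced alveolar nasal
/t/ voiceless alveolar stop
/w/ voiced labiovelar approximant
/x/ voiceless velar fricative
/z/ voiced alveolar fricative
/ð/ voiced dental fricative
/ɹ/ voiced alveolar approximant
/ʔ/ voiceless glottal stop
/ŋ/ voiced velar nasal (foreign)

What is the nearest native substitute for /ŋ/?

n

/n/ is closest: same manner (nasal), place distance 3 (velar→alveolar), same voicing; total 3. Next closest is /k/ at distance 5.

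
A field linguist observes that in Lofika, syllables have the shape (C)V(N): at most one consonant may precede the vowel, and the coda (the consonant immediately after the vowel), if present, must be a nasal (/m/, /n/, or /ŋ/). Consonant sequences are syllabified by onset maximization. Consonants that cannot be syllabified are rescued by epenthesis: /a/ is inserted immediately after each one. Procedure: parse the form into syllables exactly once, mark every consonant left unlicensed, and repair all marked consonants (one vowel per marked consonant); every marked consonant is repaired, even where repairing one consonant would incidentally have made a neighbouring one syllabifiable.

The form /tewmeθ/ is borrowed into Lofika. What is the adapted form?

Syllabifying with onset maximization leaves /w/, /θ/ stranded (only a nasal (/m/, /n/, or /ŋ/) is licensed in coda position; onsets are limited to one consonant).
Inserting the epenthetic vowel yields /w/ → /wa/, /θ/ → /θa/.

tewameθa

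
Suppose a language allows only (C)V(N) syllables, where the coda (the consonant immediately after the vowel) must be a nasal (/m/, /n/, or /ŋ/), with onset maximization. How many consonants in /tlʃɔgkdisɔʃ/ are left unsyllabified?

5

Under (C)V(N), the unsyllabifiable consonants are /t/, /l/, /g/, /k/, /ʃ/ (only a nasal (/m/, /n/, or /ŋ/) is licensed in coda position; onsets are limited to one consonant).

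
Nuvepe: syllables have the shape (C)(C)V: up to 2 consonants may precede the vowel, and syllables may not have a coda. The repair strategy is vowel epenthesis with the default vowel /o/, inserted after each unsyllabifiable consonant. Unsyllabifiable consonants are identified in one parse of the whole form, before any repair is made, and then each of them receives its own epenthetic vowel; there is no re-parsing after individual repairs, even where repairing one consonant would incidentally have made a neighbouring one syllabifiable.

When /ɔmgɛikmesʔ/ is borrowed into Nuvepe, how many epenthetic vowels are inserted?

The unsyllabifiable consonants are /s/, /ʔ/; each receives one epenthetic vowel.

2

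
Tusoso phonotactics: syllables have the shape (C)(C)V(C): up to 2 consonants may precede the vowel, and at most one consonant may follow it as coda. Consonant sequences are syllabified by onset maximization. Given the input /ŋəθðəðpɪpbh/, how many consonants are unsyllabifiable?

2

Syllabifying with onset maximization leaves /b/, /h/ stranded (at most one coda consonant is licensed; onsets may contain at most 2 consonants).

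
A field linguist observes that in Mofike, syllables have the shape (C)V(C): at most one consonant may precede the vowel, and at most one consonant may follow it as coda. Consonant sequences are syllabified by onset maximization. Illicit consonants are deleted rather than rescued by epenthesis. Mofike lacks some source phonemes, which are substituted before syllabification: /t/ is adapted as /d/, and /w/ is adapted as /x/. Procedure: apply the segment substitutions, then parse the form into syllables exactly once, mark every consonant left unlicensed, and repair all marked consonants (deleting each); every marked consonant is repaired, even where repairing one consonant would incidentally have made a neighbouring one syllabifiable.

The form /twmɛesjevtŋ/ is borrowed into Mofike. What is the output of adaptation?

mɛesjev

Substitution: /t/ → /d/, /w/ → /x/, giving /dxmɛesjevdŋ/.
Syllabifying with onset maximization leaves /d/, /x/, /d/, /ŋ/ stranded (at most one coda consonant is licensed; onsets are limited to one consonant).
Each unlicensed consonant is deleted: /d/, /x/, /d/, /ŋ/.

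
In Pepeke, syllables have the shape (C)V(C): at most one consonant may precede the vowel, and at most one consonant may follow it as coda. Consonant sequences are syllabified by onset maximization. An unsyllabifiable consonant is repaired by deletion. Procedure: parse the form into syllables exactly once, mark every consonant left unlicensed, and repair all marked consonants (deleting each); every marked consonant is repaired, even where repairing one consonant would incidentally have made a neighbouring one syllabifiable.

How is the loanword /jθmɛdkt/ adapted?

Syllabifying with onset maximization leaves /j/, /θ/, /k/, /t/ stranded (at most one coda consonant is licensed; onsets are limited to one consonant).
Deleting the stranded consonants removes /j/, /θ/, /k/, /t/.

mɛd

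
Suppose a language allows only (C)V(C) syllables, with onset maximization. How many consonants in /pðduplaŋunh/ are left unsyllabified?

3

Syllabifying with onset maximization leaves /p/, /ð/, /h/ stranded (at most one coda consonant is licensed; onsets are limited to one consonant).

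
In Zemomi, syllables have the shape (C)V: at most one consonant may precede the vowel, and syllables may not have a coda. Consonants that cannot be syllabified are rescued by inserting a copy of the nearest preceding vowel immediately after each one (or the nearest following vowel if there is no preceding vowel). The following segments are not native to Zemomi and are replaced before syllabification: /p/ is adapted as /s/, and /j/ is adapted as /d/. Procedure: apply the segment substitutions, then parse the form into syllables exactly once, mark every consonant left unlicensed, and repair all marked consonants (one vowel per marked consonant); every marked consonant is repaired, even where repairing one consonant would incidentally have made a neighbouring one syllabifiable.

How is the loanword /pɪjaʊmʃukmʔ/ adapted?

Substitution: /p/ → /s/, /j/ → /d/, giving /sɪdaʊmʃukmʔ/.
Under (C)V, the unsyllabifiable consonants are /m/, /k/, /m/, /ʔ/ (no codas are permitted; onsets are limited to one consonant).
Each unlicensed consonant becomes the onset of a new syllable: /m/ → /mʊ/, /k/ → /ku/, /m/ → /mu/, /ʔ/ → /ʔu/.

sɪdaʊmʊʃukumuʔu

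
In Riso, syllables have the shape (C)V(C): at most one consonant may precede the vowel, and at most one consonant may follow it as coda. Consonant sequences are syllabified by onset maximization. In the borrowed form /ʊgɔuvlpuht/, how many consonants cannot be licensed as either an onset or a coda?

2

The consonants /l/, /t/ cannot be parsed into a legal (C)V(C) syllable (at most one coda consonant is licensed; onsets are limited to one consonant).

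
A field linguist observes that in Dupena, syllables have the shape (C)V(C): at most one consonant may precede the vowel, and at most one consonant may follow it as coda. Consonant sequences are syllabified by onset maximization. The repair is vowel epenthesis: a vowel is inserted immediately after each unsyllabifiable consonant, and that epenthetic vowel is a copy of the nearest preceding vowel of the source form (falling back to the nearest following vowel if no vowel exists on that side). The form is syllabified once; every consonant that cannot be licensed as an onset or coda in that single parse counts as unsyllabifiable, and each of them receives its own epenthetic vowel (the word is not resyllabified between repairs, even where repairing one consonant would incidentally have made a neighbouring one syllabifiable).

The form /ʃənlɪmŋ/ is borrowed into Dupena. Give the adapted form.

ʃənlɪmŋɪ

Under (C)V(C), the unsyllabifiable consonants are /ŋ/ (at most one coda consonant is licensed; onsets are limited to one consonant).
Epenthesis after each stranded consonant: /ŋ/ → /ŋɪ/.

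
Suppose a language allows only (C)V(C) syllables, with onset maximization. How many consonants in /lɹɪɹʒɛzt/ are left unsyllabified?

Under (C)V(C), the unsyllabifiable consonants are /l/, /t/ (at most one coda consonant is licensed; onsets are limited to one consonant).

2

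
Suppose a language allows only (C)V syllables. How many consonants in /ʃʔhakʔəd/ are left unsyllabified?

4

The consonants /ʃ/, /ʔ/, /k/, /d/ cannot be parsed into a legal (C)V syllable (no codas are permitted; onsets are limited to one consonant).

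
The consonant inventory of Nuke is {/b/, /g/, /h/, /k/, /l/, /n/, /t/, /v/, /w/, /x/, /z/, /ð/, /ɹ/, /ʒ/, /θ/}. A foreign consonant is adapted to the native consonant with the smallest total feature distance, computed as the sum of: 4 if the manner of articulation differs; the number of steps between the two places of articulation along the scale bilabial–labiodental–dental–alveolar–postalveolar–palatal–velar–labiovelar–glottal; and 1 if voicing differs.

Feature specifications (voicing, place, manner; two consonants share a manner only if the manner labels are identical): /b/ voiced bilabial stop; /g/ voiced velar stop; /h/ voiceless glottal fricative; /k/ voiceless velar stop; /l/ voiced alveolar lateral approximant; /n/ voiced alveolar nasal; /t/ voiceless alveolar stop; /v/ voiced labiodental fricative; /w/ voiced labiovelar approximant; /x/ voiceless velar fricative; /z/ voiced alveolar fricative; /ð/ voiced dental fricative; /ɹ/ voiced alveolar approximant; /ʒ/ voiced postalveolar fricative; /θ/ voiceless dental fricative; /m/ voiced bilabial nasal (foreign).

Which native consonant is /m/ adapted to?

/n/ is closest: same manner (nasal), place distance 3 (bilabial→alveolar), same voicing; total 3. Next closest is /b/ at distance 4.

n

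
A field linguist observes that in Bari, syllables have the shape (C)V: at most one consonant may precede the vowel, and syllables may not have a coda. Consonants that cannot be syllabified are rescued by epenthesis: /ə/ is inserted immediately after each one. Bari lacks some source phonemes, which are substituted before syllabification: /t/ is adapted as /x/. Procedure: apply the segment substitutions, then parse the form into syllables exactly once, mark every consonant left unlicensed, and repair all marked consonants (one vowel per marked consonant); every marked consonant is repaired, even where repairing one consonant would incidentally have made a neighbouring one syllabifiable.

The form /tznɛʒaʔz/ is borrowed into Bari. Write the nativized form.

xəzənɛʒaʔəzə

Substitution: /t/ → /x/, giving /xznɛʒaʔz/.
The consonants /x/, /z/, /ʔ/, /z/ cannot be parsed into a legal (C)V syllable (no codas are permitted; onsets are limited to one consonant).
Epenthesis after each stranded consonant: /x/ → /xə/, /z/ → /zə/, /ʔ/ → /ʔə/, /z/ → /zə/.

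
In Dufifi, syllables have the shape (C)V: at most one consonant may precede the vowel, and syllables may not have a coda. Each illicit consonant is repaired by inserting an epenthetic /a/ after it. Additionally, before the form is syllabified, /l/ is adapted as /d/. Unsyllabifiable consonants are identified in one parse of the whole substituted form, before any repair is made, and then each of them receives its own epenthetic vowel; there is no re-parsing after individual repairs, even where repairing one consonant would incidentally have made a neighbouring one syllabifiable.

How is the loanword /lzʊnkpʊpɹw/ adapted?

dazʊnakapʊpaɹawa

Substitution: /l/ → /d/, giving /dzʊnkpʊpɹw/.
Syllabifying with onset maximization leaves /d/, /n/, /k/, /p/, /ɹ/, /w/ stranded (no codas are permitted; onsets are limited to one consonant).
Epenthesis after each stranded consonant: /d/ → /da/, /n/ → /na/, /k/ → /ka/, /p/ → /pa/, /ɹ/ → /ɹa/, /w/ → /wa/.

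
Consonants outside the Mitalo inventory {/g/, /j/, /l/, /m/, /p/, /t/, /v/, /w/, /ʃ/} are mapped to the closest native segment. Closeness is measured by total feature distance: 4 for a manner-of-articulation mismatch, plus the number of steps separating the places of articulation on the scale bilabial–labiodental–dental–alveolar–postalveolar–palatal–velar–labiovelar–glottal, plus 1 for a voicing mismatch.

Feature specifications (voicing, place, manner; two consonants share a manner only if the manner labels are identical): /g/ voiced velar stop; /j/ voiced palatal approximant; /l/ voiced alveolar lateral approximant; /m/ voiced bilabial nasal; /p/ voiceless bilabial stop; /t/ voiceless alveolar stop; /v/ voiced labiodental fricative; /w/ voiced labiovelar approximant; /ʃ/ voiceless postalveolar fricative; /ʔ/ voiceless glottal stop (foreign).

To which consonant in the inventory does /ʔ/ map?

/g/ is closest: same manner (stop), place distance 2 (glottal→velar), voicing differs (+1); total 3. Next closest is /t/ at distance 5.

g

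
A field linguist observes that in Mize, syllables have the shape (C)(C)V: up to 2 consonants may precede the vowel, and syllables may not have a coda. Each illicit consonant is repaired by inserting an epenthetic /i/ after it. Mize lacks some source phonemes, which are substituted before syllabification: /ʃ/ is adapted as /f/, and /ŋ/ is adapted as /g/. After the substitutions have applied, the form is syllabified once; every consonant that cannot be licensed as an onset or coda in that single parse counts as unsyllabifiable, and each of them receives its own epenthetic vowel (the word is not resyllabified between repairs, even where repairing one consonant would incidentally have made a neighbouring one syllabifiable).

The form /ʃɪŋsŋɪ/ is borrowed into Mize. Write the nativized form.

Substitution: /ʃ/ → /f/, /ŋ/ → /g/, giving /fɪgsgɪ/.
Syllabifying with onset maximization leaves /g/ stranded (no codas are permitted; onsets may contain at most 2 consonants).
Epenthesis after each stranded consonant: /g/ → /gi/.

fɪgisgɪ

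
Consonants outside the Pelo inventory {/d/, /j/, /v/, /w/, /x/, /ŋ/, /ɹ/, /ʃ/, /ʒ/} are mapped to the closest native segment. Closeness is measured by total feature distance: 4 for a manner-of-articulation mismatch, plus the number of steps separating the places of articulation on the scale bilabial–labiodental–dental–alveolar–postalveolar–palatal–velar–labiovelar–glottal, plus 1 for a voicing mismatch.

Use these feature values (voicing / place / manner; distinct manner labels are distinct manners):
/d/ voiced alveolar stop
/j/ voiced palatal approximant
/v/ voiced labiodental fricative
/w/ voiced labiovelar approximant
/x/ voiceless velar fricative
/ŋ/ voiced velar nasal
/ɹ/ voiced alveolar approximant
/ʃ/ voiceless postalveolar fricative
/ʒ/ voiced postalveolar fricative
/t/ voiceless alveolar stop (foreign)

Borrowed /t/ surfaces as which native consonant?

d

/d/ is closest: same manner (stop), place distance 0 (alveolar→alveolar), voicing differs (+1); total 1. Next closest is /ɹ/ at distance 5.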